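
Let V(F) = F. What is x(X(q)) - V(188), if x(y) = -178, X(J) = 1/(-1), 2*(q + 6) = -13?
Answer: -366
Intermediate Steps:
q = -25/2 (q = -6 + (½)*(-13) = -6 - 13/2 = -25/2 ≈ -12.500)
X(J) = -1
x(X(q)) - V(188) = -178 - 1*188 = -178 - 188 = -366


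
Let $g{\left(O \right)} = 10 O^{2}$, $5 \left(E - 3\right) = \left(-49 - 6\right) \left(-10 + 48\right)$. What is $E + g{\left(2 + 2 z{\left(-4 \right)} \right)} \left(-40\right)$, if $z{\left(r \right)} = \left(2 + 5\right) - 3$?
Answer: $-40415$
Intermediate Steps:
$z{\left(r \right)} = 4$ ($z{\left(r \right)} = 7 - 3 = 4$)
$E = -415$ ($E = 3 + \frac{\left(-49 - 6\right) \left(-10 + 48\right)}{5} = 3 + \frac{\left(-55\right) 38}{5} = 3 + \frac{1}{5} \left(-2090\right) = 3 - 418 = -415$)
$E + g{\left(2 + 2 z{\left(-4 \right)} \right)} \left(-40\right) = -415 + 10 \left(2 + 2 \cdot 4\right)^{2} \left(-40\right) = -415 + 10 \left(2 + 8\right)^{2} \left(-40\right) = -415 + 10 \cdot 10^{2} \left(-40\right) = -415 + 10 \cdot 100 \left(-40\right) = -415 + 1000 \left(-40\right) = -415 - 40000 = -40415$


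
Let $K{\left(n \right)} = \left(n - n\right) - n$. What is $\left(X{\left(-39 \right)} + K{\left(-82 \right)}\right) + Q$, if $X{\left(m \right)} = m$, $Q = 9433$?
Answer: $9476$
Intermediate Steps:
$K{\left(n \right)} = - n$ ($K{\left(n \right)} = 0 - n = - n$)
$\left(X{\left(-39 \right)} + K{\left(-82 \right)}\right) + Q = \left(-39 - -82\right) + 9433 = \left(-39 + 82\right) + 9433 = 43 + 9433 = 9476$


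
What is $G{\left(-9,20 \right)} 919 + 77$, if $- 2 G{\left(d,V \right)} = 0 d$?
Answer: $77$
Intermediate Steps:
$G{\left(d,V \right)} = 0$ ($G{\left(d,V \right)} = - \frac{0 d}{2} = \left(- \frac{1}{2}\right) 0 = 0$)
$G{\left(-9,20 \right)} 919 + 77 = 0 \cdot 919 + 77 = 0 + 77 = 77$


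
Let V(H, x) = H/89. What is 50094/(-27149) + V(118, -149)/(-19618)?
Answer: -2572571405/1394182597 ≈ -1.8452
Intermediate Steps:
V(H, x) = H/89 (V(H, x) = H*(1/89) = H/89)
50094/(-27149) + V(118, -149)/(-19618) = 50094/(-27149) + ((1/89)*118)/(-19618) = 50094*(-1/27149) + (118/89)*(-1/19618) = -50094/27149 - 59/873001 = -2572571405/1394182597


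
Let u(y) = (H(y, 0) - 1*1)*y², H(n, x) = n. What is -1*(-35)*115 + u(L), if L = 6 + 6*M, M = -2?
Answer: 3773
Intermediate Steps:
L = -6 (L = 6 + 6*(-2) = 6 - 12 = -6)
u(y) = y²*(-1 + y) (u(y) = (y - 1*1)*y² = (y - 1)*y² = (-1 + y)*y² = y²*(-1 + y))
-1*(-35)*115 + u(L) = -1*(-35)*115 + (-6)²*(-1 - 6) = 35*115 + 36*(-7) = 4025 - 252 = 3773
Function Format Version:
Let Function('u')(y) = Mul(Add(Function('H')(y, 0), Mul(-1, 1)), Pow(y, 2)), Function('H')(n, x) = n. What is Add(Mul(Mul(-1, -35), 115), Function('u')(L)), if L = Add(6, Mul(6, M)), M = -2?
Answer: 3773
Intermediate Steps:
L = -6 (L = Add(6, Mul(6, -2)) = Add(6, -12) = -6)
Function('u')(y) = Mul(Pow(y, 2), Add(-1, y)) (Function('u')(y) = Mul(Add(y, Mul(-1, 1)), Pow(y, 2)) = Mul(Add(y, -1), Pow(y, 2)) = Mul(Add(-1, y), Pow(y, 2)) = Mul(Pow(y, 2), Add(-1, y)))
Add(Mul(Mul(-1, -35), 115), Function('u')(L)) = Add(Mul(Mul(-1, -35), 115), Mul(Pow(-6, 2), Add(-1, -6))) = Add(Mul(35, 115), Mul(36, -7)) = Add(4025, -252) = 3773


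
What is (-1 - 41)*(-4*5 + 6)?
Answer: 588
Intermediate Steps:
(-1 - 41)*(-4*5 + 6) = -42*(-20 + 6) = -42*(-14) = 588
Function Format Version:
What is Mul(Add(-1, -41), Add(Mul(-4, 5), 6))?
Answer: 588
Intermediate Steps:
Mul(Add(-1, -41), Add(Mul(-4, 5), 6)) = Mul(-42, Add(-20, 6)) = Mul(-42, -14) = 588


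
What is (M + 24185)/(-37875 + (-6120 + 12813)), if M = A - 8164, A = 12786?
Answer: -28807/31182 ≈ -0.92383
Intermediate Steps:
M = 4622 (M = 12786 - 8164 = 4622)
(M + 24185)/(-37875 + (-6120 + 12813)) = (4622 + 24185)/(-37875 + (-6120 + 12813)) = 28807/(-37875 + 6693) = 28807/(-31182) = 28807*(-1/31182) = -28807/31182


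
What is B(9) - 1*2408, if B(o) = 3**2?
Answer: -2399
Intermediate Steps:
B(o) = 9
B(9) - 1*2408 = 9 - 1*2408 = 9 - 2408 = -2399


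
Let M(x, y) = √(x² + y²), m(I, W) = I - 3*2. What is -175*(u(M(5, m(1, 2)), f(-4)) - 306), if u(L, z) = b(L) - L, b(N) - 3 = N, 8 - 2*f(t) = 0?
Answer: 53025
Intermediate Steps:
f(t) = 4 (f(t) = 4 - ½*0 = 4 + 0 = 4)
b(N) = 3 + N
m(I, W) = -6 + I (m(I, W) = I - 6 = -6 + I)
u(L, z) = 3 (u(L, z) = (3 + L) - L = 3)
-175*(u(M(5, m(1, 2)), f(-4)) - 306) = -175*(3 - 306) = -175*(-303) = 53025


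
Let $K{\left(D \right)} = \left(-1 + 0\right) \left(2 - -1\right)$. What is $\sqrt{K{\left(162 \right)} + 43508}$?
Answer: $\sqrt{43505} \approx 208.58$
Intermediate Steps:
$K{\left(D \right)} = -3$ ($K{\left(D \right)} = - (2 + 1) = \left(-1\right) 3 = -3$)
$\sqrt{K{\left(162 \right)} + 43508} = \sqrt{-3 + 43508} = \sqrt{43505}$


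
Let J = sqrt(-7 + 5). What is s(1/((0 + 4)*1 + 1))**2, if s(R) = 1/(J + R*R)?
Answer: 625/(1 + 25*I*sqrt(2))**2 ≈ -0.4988 - 0.028239*I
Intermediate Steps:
J = I*sqrt(2) (J = sqrt(-2) = I*sqrt(2) ≈ 1.4142*I)
s(R) = 1/(R**2 + I*sqrt(2)) (s(R) = 1/(I*sqrt(2) + R*R) = 1/(I*sqrt(2) + R**2) = 1/(R**2 + I*sqrt(2)))
s(1/((0 + 4)*1 + 1))**2 = (1/((1/((0 + 4)*1 + 1))**2 + I*sqrt(2)))**2 = (1/((1/(4*1 + 1))**2 + I*sqrt(2)))**2 = (1/((1/(4 + 1))**2 + I*sqrt(2)))**2 = (1/((1/5)**2 + I*sqrt(2)))**2 = (1/(1/25 + I*sqrt(2)))**2 = (1/25 + I*sqrt(2))**(-2)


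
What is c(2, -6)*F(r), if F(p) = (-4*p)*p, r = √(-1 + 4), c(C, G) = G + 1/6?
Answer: 70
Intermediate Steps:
c(C, G) = ⅙ + G (c(C, G) = G + ⅙ = ⅙ + G)
r = √3 ≈ 1.7320
F(p) = -4*p²
c(2, -6)*F(r) = (⅙ - 6)*(-4*(√3)²) = -(-70)*3/3 = -35/6*(-12) = 70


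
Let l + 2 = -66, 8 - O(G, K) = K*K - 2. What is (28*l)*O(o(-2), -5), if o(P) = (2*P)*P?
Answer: 28560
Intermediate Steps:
o(P) = 2*P²
O(G, K) = 10 - K² (O(G, K) = 8 - (K*K - 2) = 8 - (K² - 2) = 8 - (-2 + K²) = 8 + (2 - K²) = 10 - K²)
l = -68 (l = -2 - 66 = -68)
(28*l)*O(o(-2), -5) = (28*(-68))*(10 - 1*(-5)²) = -1904*(10 - 1*25) = -1904*(10 - 25) = -1904*(-15) = 28560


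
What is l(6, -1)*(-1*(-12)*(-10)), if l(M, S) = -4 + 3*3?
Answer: -600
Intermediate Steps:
l(M, S) = 5 (l(M, S) = -4 + 9 = 5)
l(6, -1)*(-1*(-12)*(-10)) = 5*(-1*(-12)*(-10)) = 5*(12*(-10)) = 5*(-120) = -600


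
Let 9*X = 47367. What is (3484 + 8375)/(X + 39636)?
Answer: 201/761 ≈ 0.26413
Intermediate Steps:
X = 5263 (X = (⅑)*47367 = 5263)
(3484 + 8375)/(X + 39636) = (3484 + 8375)/(5263 + 39636) = 11859/44899 = 11859*(1/44899) = 201/761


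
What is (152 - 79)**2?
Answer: 5329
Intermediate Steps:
(152 - 79)**2 = 73**2 = 5329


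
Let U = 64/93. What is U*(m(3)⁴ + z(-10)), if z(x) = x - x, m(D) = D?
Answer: 1728/31 ≈ 55.742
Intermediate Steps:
U = 64/93 (U = 64*(1/93) = 64/93 ≈ 0.68817)
z(x) = 0
U*(m(3)⁴ + z(-10)) = 64*(3⁴ + 0)/93 = 64*(81 + 0)/93 = (64/93)*81 = 1728/31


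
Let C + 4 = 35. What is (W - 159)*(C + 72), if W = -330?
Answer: -50367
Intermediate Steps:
C = 31 (C = -4 + 35 = 31)
(W - 159)*(C + 72) = (-330 - 159)*(31 + 72) = -489*103 = -50367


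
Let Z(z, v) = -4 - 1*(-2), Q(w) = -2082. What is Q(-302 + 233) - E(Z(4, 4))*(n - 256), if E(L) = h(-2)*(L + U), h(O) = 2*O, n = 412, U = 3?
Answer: -1458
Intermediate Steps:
Z(z, v) = -2 (Z(z, v) = -4 + 2 = -2)
E(L) = -12 - 4*L (E(L) = (2*(-2))*(L + 3) = -4*(3 + L) = -12 - 4*L)
Q(-302 + 233) - E(Z(4, 4))*(n - 256) = -2082 - (-12 - 4*(-2))*(412 - 256) = -2082 - (-12 + 8)*156 = -2082 - (-4)*156 = -2082 - 1*(-624) = -2082 + 624 = -1458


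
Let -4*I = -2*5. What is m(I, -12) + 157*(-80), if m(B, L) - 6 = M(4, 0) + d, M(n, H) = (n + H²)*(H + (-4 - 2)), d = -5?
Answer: -12583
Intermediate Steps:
M(n, H) = (-6 + H)*(n + H²) (M(n, H) = (n + H²)*(H - 6) = (n + H²)*(-6 + H) = (-6 + H)*(n + H²))
I = 5/2 (I = -(-1)*5/2 = -¼*(-10) = 5/2 ≈ 2.5000)
m(B, L) = -23 (m(B, L) = 6 + ((0³ - 6*4 - 6*0² + 0*4) - 5) = 6 + ((0 - 24 - 6*0 + 0) - 5) = 6 + ((0 - 24 + 0 + 0) - 5) = 6 + (-24 - 5) = 6 - 29 = -23)
m(I, -12) + 157*(-80) = -23 + 157*(-80) = -23 - 12560 = -12583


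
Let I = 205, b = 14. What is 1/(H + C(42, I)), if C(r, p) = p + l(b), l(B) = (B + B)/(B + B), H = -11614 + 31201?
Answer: 1/19793 ≈ 5.0523e-5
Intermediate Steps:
H = 19587
l(B) = 1 (l(B) = (2*B)/((2*B)) = (2*B)*(1/(2*B)) = 1)
C(r, p) = 1 + p (C(r, p) = p + 1 = 1 + p)
1/(H + C(42, I)) = 1/(19587 + (1 + 205)) = 1/(19587 + 206) = 1/19793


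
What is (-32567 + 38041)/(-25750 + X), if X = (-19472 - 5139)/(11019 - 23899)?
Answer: -70505120/331635389 ≈ -0.21260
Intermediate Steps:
X = 24611/12880 (X = -24611/(-12880) = -24611*(-1/12880) = 24611/12880 ≈ 1.9108)
(-32567 + 38041)/(-25750 + X) = (-32567 + 38041)/(-25750 + 24611/12880) = 5474/(-331635389/12880) = 5474*(-12880/331635389) = -70505120/331635389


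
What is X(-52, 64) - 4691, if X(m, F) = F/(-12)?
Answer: -14089/3 ≈ -4696.3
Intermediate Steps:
X(m, F) = -F/12 (X(m, F) = F*(-1/12) = -F/12)
X(-52, 64) - 4691 = -1/12*64 - 4691 = -16/3 - 4691 = -14089/3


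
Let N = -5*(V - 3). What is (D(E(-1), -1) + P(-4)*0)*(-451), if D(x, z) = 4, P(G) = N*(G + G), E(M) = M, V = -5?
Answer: -1804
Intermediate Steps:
N = 40 (N = -5*(-5 - 3) = -5*(-8) = 40)
P(G) = 80*G (P(G) = 40*(G + G) = 40*(2*G) = 80*G)
(D(E(-1), -1) + P(-4)*0)*(-451) = (4 + (80*(-4))*0)*(-451) = (4 - 320*0)*(-451) = (4 + 0)*(-451) = 4*(-451) = -1804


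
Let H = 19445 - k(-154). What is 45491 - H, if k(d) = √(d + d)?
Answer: 26046 + 2*I*√77 ≈ 26046.0 + 17.55*I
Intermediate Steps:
k(d) = √2*√d (k(d) = √(2*d) = √2*√d)
H = 19445 - 2*I*√77 (H = 19445 - √2*√(-154) = 19445 - √2*I*√154 = 19445 - 2*I*√77 ≈ 19445.0 - 17.55*I)
45491 - H = 45491 - (19445 - 2*I*√77) = 45491 + (-19445 + 2*I*√77) = 26046 + 2*I*√77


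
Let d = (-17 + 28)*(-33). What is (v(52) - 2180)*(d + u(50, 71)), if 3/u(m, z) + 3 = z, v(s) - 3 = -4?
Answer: 53829261/68 ≈ 7.9161e+5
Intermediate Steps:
v(s) = -1 (v(s) = 3 - 4 = -1)
u(m, z) = 3/(-3 + z)
d = -363 (d = 11*(-33) = -363)
(v(52) - 2180)*(d + u(50, 71)) = (-1 - 2180)*(-363 + 3/(-3 + 71)) = -2181*(-363 + 3/68) = -2181*(-24681/68) = 53829261/68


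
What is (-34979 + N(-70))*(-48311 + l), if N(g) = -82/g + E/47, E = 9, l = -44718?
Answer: 5352722417177/1645 ≈ 3.2539e+9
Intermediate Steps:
N(g) = 9/47 - 82/g (N(g) = -82/g + 9/47 = 9/47 - 82/g)
(-34979 + N(-70))*(-48311 + l) = (-34979 + (9/47 - 82/(-70)))*(-48311 - 44718) = (-34979 + (9/47 - 82*(-1/70)))*(-93029) = (-34979 + (9/47 + 41/35))*(-93029) = (-34979 + 2242/1645)*(-93029) = -57538213/1645*(-93029) = 5352722417177/1645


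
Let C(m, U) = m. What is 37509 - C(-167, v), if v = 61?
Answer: 37676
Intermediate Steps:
37509 - C(-167, v) = 37509 - 1*(-167) = 37509 + 167 = 37676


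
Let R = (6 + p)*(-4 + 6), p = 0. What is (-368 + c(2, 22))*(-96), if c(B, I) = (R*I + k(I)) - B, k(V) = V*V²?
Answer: -1012032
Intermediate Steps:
R = 12 (R = (6 + 0)*(-4 + 6) = 6*2 = 12)
k(V) = V³
c(B, I) = I³ - B + 12*I (c(B, I) = (12*I + I³) - B = (I³ + 12*I) - B = I³ - B + 12*I)
(-368 + c(2, 22))*(-96) = (-368 + (22³ - 1*2 + 12*22))*(-96) = (-368 + (10648 - 2 + 264))*(-96) = (-368 + 10910)*(-96) = 10542*(-96) = -1012032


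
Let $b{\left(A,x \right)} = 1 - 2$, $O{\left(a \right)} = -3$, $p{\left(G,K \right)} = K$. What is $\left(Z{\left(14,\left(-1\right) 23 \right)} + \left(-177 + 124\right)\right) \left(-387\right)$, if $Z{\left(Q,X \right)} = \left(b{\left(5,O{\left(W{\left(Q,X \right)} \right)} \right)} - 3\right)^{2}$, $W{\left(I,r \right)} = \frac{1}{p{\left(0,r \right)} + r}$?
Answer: $14319$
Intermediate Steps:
$W{\left(I,r \right)} = \frac{1}{2 r}$ ($W{\left(I,r \right)} = \frac{1}{r + r} = \frac{1}{2 r}$)
$b{\left(A,x \right)} = -1$ ($b{\left(A,x \right)} = 1 - 2 = -1$)
$Z{\left(Q,X \right)} = 16$ ($Z{\left(Q,X \right)} = \left(-1 - 3\right)^{2} = \left(-4\right)^{2} = 16$)
$\left(Z{\left(14,\left(-1\right) 23 \right)} + \left(-177 + 124\right)\right) \left(-387\right) = \left(16 + \left(-177 + 124\right)\right) \left(-387\right) = \left(16 - 53\right) \left(-387\right) = \left(-37\right) \left(-387\right) = 14319$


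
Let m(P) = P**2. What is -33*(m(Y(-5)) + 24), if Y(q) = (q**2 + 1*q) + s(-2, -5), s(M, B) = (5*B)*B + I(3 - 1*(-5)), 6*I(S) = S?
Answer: -2122307/3 ≈ -7.0744e+5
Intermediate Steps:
I(S) = S/6
s(M, B) = 4/3 + 5*B**2 (s(M, B) = (5*B)*B + (3 - 1*(-5))/6 = 5*B**2 + (3 + 5)/6 = 5*B**2 + (1/6)*8 = 5*B**2 + 4/3 = 4/3 + 5*B**2)
Y(q) = 379/3 + q + q**2 (Y(q) = (q**2 + 1*q) + (4/3 + 5*(-5)**2) = (q**2 + q) + (4/3 + 5*25) = (q + q**2) + (4/3 + 125) = (q + q**2) + 379/3 = 379/3 + q + q**2)
-33*(m(Y(-5)) + 24) = -33*((379/3 - 5 + (-5)**2)**2 + 24) = -33*((379/3 - 5 + 25)**2 + 24) = -33*((439/3)**2 + 24) = -33*(192721/9 + 24) = -33*192937/9 = -2122307/3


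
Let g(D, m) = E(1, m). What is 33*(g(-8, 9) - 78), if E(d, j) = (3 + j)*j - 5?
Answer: 825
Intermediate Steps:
E(d, j) = -5 + j*(3 + j) (E(d, j) = j*(3 + j) - 5 = -5 + j*(3 + j))
g(D, m) = -5 + m² + 3*m
33*(g(-8, 9) - 78) = 33*((-5 + 9² + 3*9) - 78) = 33*((-5 + 81 + 27) - 78) = 33*(103 - 78) = 33*25 = 825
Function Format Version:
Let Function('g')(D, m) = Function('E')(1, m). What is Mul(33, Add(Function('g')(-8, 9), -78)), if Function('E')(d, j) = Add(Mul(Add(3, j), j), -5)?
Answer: 825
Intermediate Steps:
Function('E')(d, j) = Add(-5, Mul(j, Add(3, j))) (Function('E')(d, j) = Add(Mul(j, Add(3, j)), -5) = Add(-5, Mul(j, Add(3, j))))
Function('g')(D, m) = Add(-5, Pow(m, 2), Mul(3, m))
Mul(33, Add(Function('g')(-8, 9), -78)) = Mul(33, Add(Add(-5, Pow(9, 2), Mul(3, 9)), -78)) = Mul(33, Add(Add(-5, 81, 27), -78)) = Mul(33, Add(103, -78)) = Mul(33, 25) = 825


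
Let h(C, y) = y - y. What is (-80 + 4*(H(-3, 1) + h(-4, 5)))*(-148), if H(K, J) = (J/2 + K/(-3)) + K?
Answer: 12728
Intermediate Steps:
h(C, y) = 0
H(K, J) = J/2 + 2*K/3 (H(K, J) = (J*(½) + K*(-⅓)) + K = (J/2 - K/3) + K = J/2 + 2*K/3)
(-80 + 4*(H(-3, 1) + h(-4, 5)))*(-148) = (-80 + 4*(((½)*1 + (⅔)*(-3)) + 0))*(-148) = (-80 + 4*((½ - 2) + 0))*(-148) = (-80 + 4*(-3/2 + 0))*(-148) = (-80 + 4*(-3/2))*(-148) = (-80 - 6)*(-148) = -86*(-148) = 12728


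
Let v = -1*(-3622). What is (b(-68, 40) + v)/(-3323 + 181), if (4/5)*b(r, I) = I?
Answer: -1836/1571 ≈ -1.1687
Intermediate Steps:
b(r, I) = 5*I/4
v = 3622
(b(-68, 40) + v)/(-3323 + 181) = ((5/4)*40 + 3622)/(-3323 + 181) = (50 + 3622)/(-3142) = 3672*(-1/3142) = -1836/1571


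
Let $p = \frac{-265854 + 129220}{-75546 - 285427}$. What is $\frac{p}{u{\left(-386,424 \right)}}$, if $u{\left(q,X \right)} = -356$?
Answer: $- \frac{68317}{64253194} \approx -0.0010632$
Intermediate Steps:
$p = \frac{136634}{360973}$ ($p = - \frac{136634}{-360973} = \left(-136634\right) \left(- \frac{1}{360973}\right) = \frac{136634}{360973} \approx 0.37852$)
$\frac{p}{u{\left(-386,424 \right)}} = \frac{136634}{360973 \left(-356\right)} = \frac{136634}{360973} \left(- \frac{1}{356}\right) = - \frac{68317}{64253194}$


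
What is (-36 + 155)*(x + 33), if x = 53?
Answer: 10234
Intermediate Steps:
(-36 + 155)*(x + 33) = (-36 + 155)*(53 + 33) = 119*86 = 10234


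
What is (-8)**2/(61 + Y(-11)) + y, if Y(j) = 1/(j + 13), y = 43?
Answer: 5417/123 ≈ 44.041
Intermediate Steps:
Y(j) = 1/(13 + j)
(-8)**2/(61 + Y(-11)) + y = (-8)**2/(61 + 1/(13 - 11)) + 43 = 64/(61 + 1/2) + 43 = 64/(123/2) + 43 = (2/123)*64 + 43 = 128/123 + 43 = 5417/123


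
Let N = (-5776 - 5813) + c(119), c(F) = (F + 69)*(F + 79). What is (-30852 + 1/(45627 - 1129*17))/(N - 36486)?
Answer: 815541767/286835334 ≈ 2.8432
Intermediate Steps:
c(F) = (69 + F)*(79 + F)
N = 25635 (N = (-5776 - 5813) + (5451 + 119² + 148*119) = -11589 + (5451 + 14161 + 17612) = -11589 + 37224 = 25635)
(-30852 + 1/(45627 - 1129*17))/(N - 36486) = (-30852 + 1/(45627 - 1129*17))/(25635 - 36486) = (-30852 + 1/(45627 - 19193))/(-10851) = (-30852 + 1/26434)*(-1/10851) = -815541767/26434*(-1/10851) = 815541767/286835334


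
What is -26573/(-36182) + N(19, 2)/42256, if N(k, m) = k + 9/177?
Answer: 8286240145/11275686116 ≈ 0.73488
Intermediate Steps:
N(k, m) = 3/59 + k (N(k, m) = k + 9*(1/177) = k + 3/59 = 3/59 + k)
-26573/(-36182) + N(19, 2)/42256 = -26573/(-36182) + (3/59 + 19)/42256 = -26573*(-1/36182) + (1124/59)*(1/42256) = 26573/36182 + 281/623276 = 8286240145/11275686116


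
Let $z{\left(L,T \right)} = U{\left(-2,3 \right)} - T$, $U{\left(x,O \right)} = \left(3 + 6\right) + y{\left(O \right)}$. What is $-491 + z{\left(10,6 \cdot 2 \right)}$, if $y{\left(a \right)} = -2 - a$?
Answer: $-499$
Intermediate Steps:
$U{\left(x,O \right)} = 7 - O$ ($U{\left(x,O \right)} = \left(3 + 6\right) - \left(2 + O\right) = 9 - \left(2 + O\right) = 7 - O$)
$z{\left(L,T \right)} = 4 - T$ ($z{\left(L,T \right)} = \left(7 - 3\right) - T = 4 - T$)
$-491 + z{\left(10,6 \cdot 2 \right)} = -491 + \left(4 - 6 \cdot 2\right) = -491 + \left(4 - 12\right) = -491 - 8 = -499$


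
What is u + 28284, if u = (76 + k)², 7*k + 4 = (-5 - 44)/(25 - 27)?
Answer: 6764689/196 ≈ 34514.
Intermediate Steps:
k = 41/14 (k = -4/7 + ((-5 - 44)/(25 - 27))/7 = -4/7 + (-49/(-2))/7 = -4/7 + (-49*(-½))/7 = -4/7 + (⅐)*(49/2) = -4/7 + 7/2 = 41/14 ≈ 2.9286)
u = 1221025/196 (u = (76 + 41/14)² = (1105/14)² = 1221025/196 ≈ 6229.7)
u + 28284 = 1221025/196 + 28284 = 6764689/196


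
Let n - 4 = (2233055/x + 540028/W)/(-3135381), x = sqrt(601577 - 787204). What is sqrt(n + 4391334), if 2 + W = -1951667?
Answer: sqrt(5665942072123059902924369241689920870016310 + 4950433327734585491250372164385*I*sqrt(185627))/1135893546304322403 ≈ 2095.6 + 3.9442e-7*I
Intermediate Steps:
W = -1951669 (W = -2 - 1951667 = -1951669)
x = I*sqrt(185627) (x = sqrt(-185627) = I*sqrt(185627) ≈ 430.84*I)
n = 24476904143584/6119225900889 + 2233055*I*sqrt(185627)/582011368887 (n = 4 + (2233055/((I*sqrt(185627))) + 540028/(-1951669))/(-3135381) = 4 + (2233055*(-I*sqrt(185627)/185627) + 540028*(-1/1951669))*(-1/3135381) = 4 + (-2233055*I*sqrt(185627)/185627 - 540028/1951669)*(-1/3135381) = 4 + (-540028/1951669 - 2233055*I*sqrt(185627)/185627)*(-1/3135381) = 4 + (540028/6119225900889 + 2233055*I*sqrt(185627)/582011368887) = 24476904143584/6119225900889 + 2233055*I*sqrt(185627)/582011368887 ≈ 4.0 + 0.0016531*I)
sqrt(n + 4391334) = sqrt((24476904143584/6119225900889 + 2233055*I*sqrt(185627)/582011368887) + 4391334) = sqrt(26871589229158639510/6119225900889 + 2233055*I*sqrt(185627)/582011368887)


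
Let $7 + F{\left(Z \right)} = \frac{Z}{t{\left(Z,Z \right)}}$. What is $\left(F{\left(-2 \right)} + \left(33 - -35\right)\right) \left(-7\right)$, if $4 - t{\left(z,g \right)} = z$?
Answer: $- \frac{1274}{3} \approx -424.67$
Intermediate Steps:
$t{\left(z,g \right)} = 4 - z$
$F{\left(Z \right)} = -7 + \frac{Z}{4 - Z}$
$\left(F{\left(-2 \right)} + \left(33 - -35\right)\right) \left(-7\right) = \left(\frac{4 \left(7 - -4\right)}{-4 - 2} + \left(33 - -35\right)\right) \left(-7\right) = \left(\frac{4 \left(7 + 4\right)}{-6} + \left(33 + 35\right)\right) \left(-7\right) = \left(4 \left(- \frac{1}{6}\right) 11 + 68\right) \left(-7\right) = \left(- \frac{22}{3} + 68\right) \left(-7\right) = \frac{182}{3} \left(-7\right) = - \frac{1274}{3}$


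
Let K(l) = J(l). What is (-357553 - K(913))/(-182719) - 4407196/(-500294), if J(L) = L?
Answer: 492308417464/45706609693 ≈ 10.771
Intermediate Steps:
K(l) = l
(-357553 - K(913))/(-182719) - 4407196/(-500294) = (-357553 - 1*913)/(-182719) - 4407196/(-500294) = (-357553 - 913)*(-1/182719) - 4407196*(-1/500294) = -358466*(-1/182719) + 2203598/250147 = 358466/182719 + 2203598/250147 = 492308417464/45706609693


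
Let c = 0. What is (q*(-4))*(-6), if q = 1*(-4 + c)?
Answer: -96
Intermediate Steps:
q = -4 (q = 1*(-4 + 0) = 1*(-4) = -4)
(q*(-4))*(-6) = -4*(-4)*(-6) = 16*(-6) = -96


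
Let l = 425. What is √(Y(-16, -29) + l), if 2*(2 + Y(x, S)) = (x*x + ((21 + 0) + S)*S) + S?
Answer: 3*√290/2 ≈ 25.544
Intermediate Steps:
Y(x, S) = -2 + S/2 + x²/2 + S*(21 + S)/2 (Y(x, S) = -2 + ((x*x + ((21 + 0) + S)*S) + S)/2 = -2 + ((x² + (21 + S)*S) + S)/2 = -2 + ((x² + S*(21 + S)) + S)/2 = -2 + (S + x² + S*(21 + S))/2 = -2 + (S/2 + x²/2 + S*(21 + S)/2) = -2 + S/2 + x²/2 + S*(21 + S)/2)
√(Y(-16, -29) + l) = √((-2 + (½)*(-29)² + (½)*(-16)² + 11*(-29)) + 425) = √((-2 + (½)*841 + (½)*256 - 319) + 425) = √((-2 + 841/2 + 128 - 319) + 425) = √(455/2 + 425) = √(1305/2) = 3*√290/2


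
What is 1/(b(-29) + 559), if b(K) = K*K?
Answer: 1/1400 ≈ 0.00071429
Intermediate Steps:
b(K) = K**2
1/(b(-29) + 559) = 1/((-29)**2 + 559) = 1/(841 + 559) = 1/1400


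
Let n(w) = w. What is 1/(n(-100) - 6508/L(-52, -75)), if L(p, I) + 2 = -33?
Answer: 35/3008 ≈ 0.011636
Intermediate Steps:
L(p, I) = -35 (L(p, I) = -2 - 33 = -35)
1/(n(-100) - 6508/L(-52, -75)) = 1/(-100 - 6508/(-35)) = 1/(-100 - 6508*(-1/35)) = 1/(-100 + 6508/35) = 1/(3008/35) = 35/3008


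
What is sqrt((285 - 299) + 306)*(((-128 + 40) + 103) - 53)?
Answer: -76*sqrt(73) ≈ -649.34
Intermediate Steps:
sqrt((285 - 299) + 306)*(((-128 + 40) + 103) - 53) = sqrt(-14 + 306)*((-88 + 103) - 53) = sqrt(292)*(15 - 53) = (2*sqrt(73))*(-38) = -76*sqrt(73)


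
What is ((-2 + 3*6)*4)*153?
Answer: 9792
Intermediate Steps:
((-2 + 3*6)*4)*153 = ((-2 + 18)*4)*153 = (16*4)*153 = 64*153 = 9792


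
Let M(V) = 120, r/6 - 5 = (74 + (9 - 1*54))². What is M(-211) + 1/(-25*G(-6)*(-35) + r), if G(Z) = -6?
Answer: 20879/174 ≈ 119.99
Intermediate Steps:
r = 5076 (r = 30 + 6*(74 + (9 - 1*54))² = 30 + 6*(74 + (9 - 54))² = 30 + 6*(74 - 45)² = 30 + 6*29² = 30 + 6*841 = 30 + 5046 = 5076)
M(-211) + 1/(-25*G(-6)*(-35) + r) = 120 + 1/(-25*(-6)*(-35) + 5076) = 120 + 1/(150*(-35) + 5076) = 120 + 1/(-5250 + 5076) = 120 + 1/(-174) = 120 - 1/174 = 20879/174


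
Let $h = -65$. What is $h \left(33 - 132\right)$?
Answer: $6435$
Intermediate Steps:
$h \left(33 - 132\right) = - 65 \left(33 - 132\right) = \left(-65\right) \left(-99\right) = 6435$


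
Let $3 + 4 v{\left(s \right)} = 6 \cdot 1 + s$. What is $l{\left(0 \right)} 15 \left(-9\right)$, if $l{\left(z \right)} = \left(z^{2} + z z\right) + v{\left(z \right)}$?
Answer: $- \frac{405}{4} \approx -101.25$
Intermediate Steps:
$v{\left(s \right)} = \frac{3}{4} + \frac{s}{4}$ ($v{\left(s \right)} = - \frac{3}{4} + \frac{6 \cdot 1 + s}{4} = - \frac{3}{4} + \frac{6 + s}{4} = - \frac{3}{4} + \left(\frac{3}{2} + \frac{s}{4}\right) = \frac{3}{4} + \frac{s}{4}$)
$l{\left(z \right)} = \frac{3}{4} + 2 z^{2} + \frac{z}{4}$ ($l{\left(z \right)} = \left(z^{2} + z z\right) + \left(\frac{3}{4} + \frac{z}{4}\right) = \left(z^{2} + z^{2}\right) + \left(\frac{3}{4} + \frac{z}{4}\right) = 2 z^{2} + \left(\frac{3}{4} + \frac{z}{4}\right) = \frac{3}{4} + 2 z^{2} + \frac{z}{4}$)
$l{\left(0 \right)} 15 \left(-9\right) = \left(\frac{3}{4} + 2 \cdot 0^{2} + \frac{1}{4} \cdot 0\right) 15 \left(-9\right) = \left(\frac{3}{4} + 2 \cdot 0 + 0\right) 15 \left(-9\right) = \left(\frac{3}{4} + 0 + 0\right) 15 \left(-9\right) = \frac{3}{4} \cdot 15 \left(-9\right) = \frac{45}{4} \left(-9\right) = - \frac{405}{4}$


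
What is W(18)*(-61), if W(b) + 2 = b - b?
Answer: 122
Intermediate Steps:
W(b) = -2 (W(b) = -2 + (b - b) = -2 + 0 = -2)
W(18)*(-61) = -2*(-61) = 122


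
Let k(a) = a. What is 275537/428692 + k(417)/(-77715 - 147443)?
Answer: 30930297641/48261716668 ≈ 0.64089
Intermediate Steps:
275537/428692 + k(417)/(-77715 - 147443) = 275537/428692 + 417/(-77715 - 147443) = 275537*(1/428692) + 417/(-225158) = 275537/428692 + 417*(-1/225158) = 275537/428692 - 417/225158 = 30930297641/48261716668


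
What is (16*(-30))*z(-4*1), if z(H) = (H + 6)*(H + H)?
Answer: 7680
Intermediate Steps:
z(H) = 2*H*(6 + H) (z(H) = (6 + H)*(2*H) = 2*H*(6 + H))
(16*(-30))*z(-4*1) = (16*(-30))*(2*(-4*1)*(6 - 4*1)) = -960*(-4)*(6 - 4) = -960*(-4)*2 = -480*(-16) = 7680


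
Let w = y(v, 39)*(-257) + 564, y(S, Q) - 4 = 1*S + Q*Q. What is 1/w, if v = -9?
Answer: -1/389048 ≈ -2.5704e-6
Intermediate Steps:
y(S, Q) = 4 + S + Q² (y(S, Q) = 4 + (1*S + Q*Q) = 4 + (S + Q²) = 4 + S + Q²)
w = -389048 (w = (4 - 9 + 39²)*(-257) + 564 = (4 - 9 + 1521)*(-257) + 564 = 1516*(-257) + 564 = -389612 + 564 = -389048)
1/w = 1/(-389048) = -1/389048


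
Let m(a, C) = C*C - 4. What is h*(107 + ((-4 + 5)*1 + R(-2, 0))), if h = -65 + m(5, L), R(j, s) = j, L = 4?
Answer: -5618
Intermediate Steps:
m(a, C) = -4 + C**2 (m(a, C) = C**2 - 4 = -4 + C**2)
h = -53 (h = -65 + (-4 + 4**2) = -65 + (-4 + 16) = -65 + 12 = -53)
h*(107 + ((-4 + 5)*1 + R(-2, 0))) = -53*(107 + ((-4 + 5)*1 - 2)) = -53*(107 + (1*1 - 2)) = -53*(107 + (1 - 2)) = -53*(107 - 1) = -53*106 = -5618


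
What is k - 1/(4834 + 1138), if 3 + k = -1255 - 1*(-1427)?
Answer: 1009267/5972 ≈ 169.00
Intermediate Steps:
k = 169 (k = -3 + (-1255 - 1*(-1427)) = -3 + (-1255 + 1427) = -3 + 172 = 169)
k - 1/(4834 + 1138) = 169 - 1/(4834 + 1138) = 169 - 1/5972 = 1009267/5972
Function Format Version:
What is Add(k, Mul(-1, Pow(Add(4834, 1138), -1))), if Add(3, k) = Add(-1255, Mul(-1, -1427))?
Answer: Rational(1009267, 5972) ≈ 169.00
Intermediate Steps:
k = 169 (k = Add(-3, Add(-1255, Mul(-1, -1427))) = Add(-3, Add(-1255, 1427)) = Add(-3, 172) = 169)
Add(k, Mul(-1, Pow(Add(4834, 1138), -1))) = Add(169, Mul(-1, Pow(Add(4834, 1138), -1))) = Add(169, Mul(-1, Pow(5972, -1))) = Add(169, Mul(-1, Rational(1, 5972))) = Add(169, Rational(-1, 5972)) = Rational(1009267, 5972)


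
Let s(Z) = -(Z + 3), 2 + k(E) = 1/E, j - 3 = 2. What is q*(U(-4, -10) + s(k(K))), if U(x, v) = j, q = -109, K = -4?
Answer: -1853/4 ≈ -463.25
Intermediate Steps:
j = 5 (j = 3 + 2 = 5)
U(x, v) = 5
k(E) = -2 + 1/E
s(Z) = -3 - Z (s(Z) = -(3 + Z) = -3 - Z)
q*(U(-4, -10) + s(k(K))) = -109*(5 + (-3 - (-2 + 1/(-4)))) = -109*(5 + (-3 - (-2 - ¼))) = -109*(5 + (-3 - 1*(-9/4))) = -109*(5 + (-3 + 9/4)) = -109*(5 - ¾) = -109*17/4 = -1853/4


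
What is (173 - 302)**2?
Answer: 16641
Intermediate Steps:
(173 - 302)**2 = (-129)**2 = 16641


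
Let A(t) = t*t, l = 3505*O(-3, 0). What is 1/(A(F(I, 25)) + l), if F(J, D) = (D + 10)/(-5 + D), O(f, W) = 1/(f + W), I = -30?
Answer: -48/55933 ≈ -0.00085817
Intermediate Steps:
O(f, W) = 1/(W + f)
F(J, D) = (10 + D)/(-5 + D)
l = -3505/3 (l = 3505/(0 - 3) = 3505/(-3) = 3505*(-⅓) = -3505/3 ≈ -1168.3)
A(t) = t²
1/(A(F(I, 25)) + l) = 1/(((10 + 25)/(-5 + 25))² - 3505/3) = 1/((35/20)² - 3505/3) = 1/(((1/20)*35)² - 3505/3) = 1/((7/4)² - 3505/3) = 1/(49/16 - 3505/3) = 1/(-55933/48) = -48/55933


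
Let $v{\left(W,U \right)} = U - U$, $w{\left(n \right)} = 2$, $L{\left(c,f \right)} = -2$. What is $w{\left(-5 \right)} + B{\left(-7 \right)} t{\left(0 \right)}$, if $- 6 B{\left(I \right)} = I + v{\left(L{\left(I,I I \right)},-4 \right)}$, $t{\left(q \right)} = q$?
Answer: $2$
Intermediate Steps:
$v{\left(W,U \right)} = 0$
$B{\left(I \right)} = - \frac{I}{6}$ ($B{\left(I \right)} = - \frac{I + 0}{6} = - \frac{I}{6}$)
$w{\left(-5 \right)} + B{\left(-7 \right)} t{\left(0 \right)} = 2 + \left(- \frac{1}{6}\right) \left(-7\right) 0 = 2 + \frac{7}{6} \cdot 0 = 2 + 0 = 2$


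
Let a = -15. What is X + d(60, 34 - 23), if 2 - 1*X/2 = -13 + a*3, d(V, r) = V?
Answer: 180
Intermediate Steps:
X = 120 (X = 4 - 2*(-13 - 15*3) = 4 - 2*(-13 - 45) = 4 - 2*(-58) = 4 + 116 = 120)
X + d(60, 34 - 23) = 120 + 60 = 180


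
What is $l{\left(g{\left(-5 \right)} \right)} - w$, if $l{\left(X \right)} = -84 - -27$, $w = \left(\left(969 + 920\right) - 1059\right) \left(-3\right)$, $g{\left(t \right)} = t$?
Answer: $2433$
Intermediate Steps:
$w = -2490$ ($w = \left(1889 - 1059\right) \left(-3\right) = 830 \left(-3\right) = -2490$)
$l{\left(X \right)} = -57$ ($l{\left(X \right)} = -84 + 27 = -57$)
$l{\left(g{\left(-5 \right)} \right)} - w = -57 - -2490 = -57 + 2490 = 2433$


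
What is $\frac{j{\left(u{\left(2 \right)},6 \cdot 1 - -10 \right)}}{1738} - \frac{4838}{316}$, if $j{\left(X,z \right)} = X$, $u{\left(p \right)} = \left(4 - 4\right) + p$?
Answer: $- \frac{26607}{1738} \approx -15.309$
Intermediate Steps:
$u{\left(p \right)} = p$ ($u{\left(p \right)} = 0 + p = p$)
$\frac{j{\left(u{\left(2 \right)},6 \cdot 1 - -10 \right)}}{1738} - \frac{4838}{316} = \frac{2}{1738} - \frac{4838}{316} = 2 \cdot \frac{1}{1738} - \frac{2419}{158} = \frac{1}{869} - \frac{2419}{158} = - \frac{26607}{1738}$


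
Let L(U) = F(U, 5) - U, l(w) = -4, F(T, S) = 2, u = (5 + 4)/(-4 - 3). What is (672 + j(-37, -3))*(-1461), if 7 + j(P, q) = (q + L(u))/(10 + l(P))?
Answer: -6801442/7 ≈ -9.7164e+5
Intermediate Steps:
u = -9/7 (u = 9/(-7) = 9*(-⅐) = -9/7 ≈ -1.2857)
L(U) = 2 - U
j(P, q) = -271/42 + q/6 (j(P, q) = -7 + (q + (2 - 1*(-9/7)))/(10 - 4) = -7 + (q + (2 + 9/7))/6 = -7 + (q + 23/7)*(⅙) = -7 + (23/7 + q)*(⅙) = -7 + (23/42 + q/6) = -271/42 + q/6)
(672 + j(-37, -3))*(-1461) = (672 + (-271/42 + (⅙)*(-3)))*(-1461) = (672 + (-271/42 - ½))*(-1461) = (672 - 146/21)*(-1461) = (13966/21)*(-1461) = -6801442/7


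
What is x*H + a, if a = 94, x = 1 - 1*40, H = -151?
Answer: 5983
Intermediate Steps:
x = -39 (x = 1 - 40 = -39)
x*H + a = -39*(-151) + 94 = 5889 + 94 = 5983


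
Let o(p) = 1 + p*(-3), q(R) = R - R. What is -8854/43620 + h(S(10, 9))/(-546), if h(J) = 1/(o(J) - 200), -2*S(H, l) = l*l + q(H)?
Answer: -4162371/20508670 ≈ -0.20296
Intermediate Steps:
q(R) = 0
S(H, l) = -l²/2 (S(H, l) = -(l*l + 0)/2 = -(l² + 0)/2 = -l²/2)
o(p) = 1 - 3*p
h(J) = 1/(-199 - 3*J) (h(J) = 1/((1 - 3*J) - 200) = 1/(-199 - 3*J))
-8854/43620 + h(S(10, 9))/(-546) = -8854/43620 - 1/(199 + 3*(-½*9²))/(-546) = -8854*1/43620 - 1/(199 + 3*(-½*81))*(-1/546) = -4427/21810 - 1/(199 + 3*(-81/2))*(-1/546) = -4427/21810 - 1/(199 - 243/2)*(-1/546) = -4427/21810 - 1/155/2*(-1/546) = -4427/21810 - 1*2/155*(-1/546) = -4427/21810 - 2/155*(-1/546) = -4427/21810 + 1/42315 = -4162371/20508670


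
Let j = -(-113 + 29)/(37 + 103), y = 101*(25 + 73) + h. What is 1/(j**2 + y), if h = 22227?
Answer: 25/803134 ≈ 3.1128e-5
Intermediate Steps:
y = 32125 (y = 101*(25 + 73) + 22227 = 101*98 + 22227 = 9898 + 22227 = 32125)
j = 3/5 (j = -(-84)/140 = -1*(-3/5) = 3/5 ≈ 0.60000)
1/(j**2 + y) = 1/((3/5)**2 + 32125) = 1/(9/25 + 32125) = 1/(803134/25) = 25/803134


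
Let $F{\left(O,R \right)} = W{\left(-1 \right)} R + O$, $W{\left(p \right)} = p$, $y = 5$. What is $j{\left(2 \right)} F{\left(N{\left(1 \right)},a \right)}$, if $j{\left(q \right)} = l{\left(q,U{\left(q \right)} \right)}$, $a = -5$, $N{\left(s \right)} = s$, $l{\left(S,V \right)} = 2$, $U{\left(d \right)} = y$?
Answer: $12$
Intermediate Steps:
$U{\left(d \right)} = 5$
$F{\left(O,R \right)} = O - R$ ($F{\left(O,R \right)} = - R + O = O - R$)
$j{\left(q \right)} = 2$
$j{\left(2 \right)} F{\left(N{\left(1 \right)},a \right)} = 2 \left(1 - -5\right) = 2 \left(1 + 5\right) = 2 \cdot 6 = 12$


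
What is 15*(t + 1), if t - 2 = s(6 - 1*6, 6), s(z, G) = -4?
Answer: -15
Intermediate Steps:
t = -2 (t = 2 - 4 = -2)
15*(t + 1) = 15*(-2 + 1) = 15*(-1) = -15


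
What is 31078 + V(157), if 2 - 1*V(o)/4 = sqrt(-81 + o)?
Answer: 31086 - 8*sqrt(19) ≈ 31051.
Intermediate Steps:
V(o) = 8 - 4*sqrt(-81 + o)
31078 + V(157) = 31078 + (8 - 4*sqrt(-81 + 157)) = 31078 + (8 - 8*sqrt(19)) = 31086 - 8*sqrt(19)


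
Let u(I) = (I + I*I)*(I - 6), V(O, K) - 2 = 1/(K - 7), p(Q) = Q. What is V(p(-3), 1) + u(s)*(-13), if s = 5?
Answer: 2351/6 ≈ 391.83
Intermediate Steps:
V(O, K) = 2 + 1/(-7 + K) (V(O, K) = 2 + 1/(K - 7) = 2 + 1/(-7 + K))
u(I) = (-6 + I)*(I + I**2) (u(I) = (I + I**2)*(-6 + I) = (-6 + I)*(I + I**2))
V(p(-3), 1) + u(s)*(-13) = (-13 + 2*1)/(-7 + 1) + (5*(-6 + 5**2 - 5*5))*(-13) = (-13 + 2)/(-6) + (5*(-6 + 25 - 25))*(-13) = -1/6*(-11) + (5*(-6))*(-13) = 11/6 - 30*(-13) = 11/6 + 390 = 2351/6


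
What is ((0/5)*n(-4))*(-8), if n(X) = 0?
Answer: 0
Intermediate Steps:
((0/5)*n(-4))*(-8) = ((0/5)*0)*(-8) = ((0*(⅕))*0)*(-8) = (0*0)*(-8) = 0*(-8) = 0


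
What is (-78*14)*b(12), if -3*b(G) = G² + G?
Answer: 56784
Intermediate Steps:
b(G) = -G/3 - G²/3 (b(G) = -(G² + G)/3 = -(G + G²)/3 = -G/3 - G²/3)
(-78*14)*b(12) = (-78*14)*(-⅓*12*(1 + 12)) = -(-364)*12*13 = -1092*(-52) = 56784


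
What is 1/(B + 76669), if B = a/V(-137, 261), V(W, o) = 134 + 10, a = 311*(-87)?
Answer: 48/3671093 ≈ 1.3075e-5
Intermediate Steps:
a = -27057
V(W, o) = 144
B = -9019/48 (B = -27057/144 = -27057*1/144 = -9019/48 ≈ -187.90)
1/(B + 76669) = 1/(-9019/48 + 76669) = 1/(3671093/48) = 48/3671093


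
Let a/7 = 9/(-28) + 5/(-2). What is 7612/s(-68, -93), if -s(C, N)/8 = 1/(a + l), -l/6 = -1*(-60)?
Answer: 2890657/8 ≈ 3.6133e+5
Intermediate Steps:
l = -360 (l = -(-6)*(-60) = -6*60 = -360)
a = -79/4 (a = 7*(9/(-28) + 5/(-2)) = 7*(9*(-1/28) + 5*(-1/2)) = 7*(-9/28 - 5/2) = 7*(-79/28) = -79/4 ≈ -19.750)
s(C, N) = 32/1519 (s(C, N) = -8/(-79/4 - 360) = -8/(-1519/4) = -8*(-4/1519) = 32/1519)
7612/s(-68, -93) = 7612/(32/1519) = 7612*(1519/32) = 2890657/8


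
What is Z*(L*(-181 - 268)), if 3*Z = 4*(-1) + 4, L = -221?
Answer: 0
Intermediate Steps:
Z = 0 (Z = (4*(-1) + 4)/3 = (-4 + 4)/3 = (1/3)*0 = 0)
Z*(L*(-181 - 268)) = 0*(-221*(-181 - 268)) = 0*(-221*(-449)) = 0*99229 = 0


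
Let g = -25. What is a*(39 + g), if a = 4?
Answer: 56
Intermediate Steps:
a*(39 + g) = 4*(39 - 25) = 4*14 = 56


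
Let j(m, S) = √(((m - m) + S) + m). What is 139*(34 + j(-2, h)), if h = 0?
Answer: 4726 + 139*I*√2 ≈ 4726.0 + 196.58*I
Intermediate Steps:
j(m, S) = √(S + m) (j(m, S) = √((0 + S) + m) = √(S + m))
139*(34 + j(-2, h)) = 139*(34 + √(0 - 2)) = 139*(34 + √(-2)) = 139*(34 + I*√2) = 4726 + 139*I*√2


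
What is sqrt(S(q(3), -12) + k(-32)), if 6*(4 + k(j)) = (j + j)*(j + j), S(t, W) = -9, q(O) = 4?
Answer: 7*sqrt(123)/3 ≈ 25.878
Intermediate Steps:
k(j) = -4 + 2*j**2/3 (k(j) = -4 + ((j + j)*(j + j))/6 = -4 + ((2*j)*(2*j))/6 = -4 + (4*j**2)/6 = -4 + 2*j**2/3)
sqrt(S(q(3), -12) + k(-32)) = sqrt(-9 + (-4 + (2/3)*(-32)**2)) = sqrt(-9 + (-4 + (2/3)*1024)) = sqrt(-9 + (-4 + 2048/3)) = sqrt(-9 + 2036/3) = sqrt(2009/3) = 7*sqrt(123)/3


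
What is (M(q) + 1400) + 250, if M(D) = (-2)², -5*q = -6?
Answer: 1654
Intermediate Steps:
q = 6/5 (q = -⅕*(-6) = 6/5 ≈ 1.2000)
M(D) = 4
(M(q) + 1400) + 250 = (4 + 1400) + 250 = 1404 + 250 = 1654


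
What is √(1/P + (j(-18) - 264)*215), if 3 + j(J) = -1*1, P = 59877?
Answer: 19*I*√63583379647/19959 ≈ 240.04*I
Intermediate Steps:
j(J) = -4 (j(J) = -3 - 1*1 = -3 - 1 = -4)
√(1/P + (j(-18) - 264)*215) = √(1/59877 + (-4 - 264)*215) = √(1/59877 - 268*215) = √(1/59877 - 57620) = √(-3450112739/59877) = 19*I*√63583379647/19959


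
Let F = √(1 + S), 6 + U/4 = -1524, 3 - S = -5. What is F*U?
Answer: -18360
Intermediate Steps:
S = 8 (S = 3 - 1*(-5) = 3 + 5 = 8)
U = -6120 (U = -24 + 4*(-1524) = -24 - 6096 = -6120)
F = 3 (F = √(1 + 8) = √9 = 3)
F*U = 3*(-6120) = -18360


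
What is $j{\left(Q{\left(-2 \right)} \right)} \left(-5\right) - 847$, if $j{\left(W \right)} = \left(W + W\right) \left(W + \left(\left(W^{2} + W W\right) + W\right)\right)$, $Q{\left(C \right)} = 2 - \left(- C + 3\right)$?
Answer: $-487$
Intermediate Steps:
$Q{\left(C \right)} = -1 + C$ ($Q{\left(C \right)} = 2 - \left(3 - C\right) = 2 + \left(-3 + C\right) = -1 + C$)
$j{\left(W \right)} = 2 W \left(2 W + 2 W^{2}\right)$ ($j{\left(W \right)} = 2 W \left(W + \left(\left(W^{2} + W^{2}\right) + W\right)\right) = 2 W \left(W + \left(2 W^{2} + W\right)\right) = 2 W \left(W + \left(W + 2 W^{2}\right)\right) = 2 W \left(2 W + 2 W^{2}\right)$)
$j{\left(Q{\left(-2 \right)} \right)} \left(-5\right) - 847 = 4 \left(-1 - 2\right)^{2} \left(1 - 3\right) \left(-5\right) - 847 = 4 \left(-3\right)^{2} \left(1 - 3\right) \left(-5\right) - 847 = 4 \cdot 9 \left(-2\right) \left(-5\right) - 847 = \left(-72\right) \left(-5\right) - 847 = 360 - 847 = -487$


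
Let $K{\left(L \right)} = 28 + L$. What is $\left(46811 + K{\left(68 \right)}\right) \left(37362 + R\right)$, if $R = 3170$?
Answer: $1901234524$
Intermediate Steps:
$\left(46811 + K{\left(68 \right)}\right) \left(37362 + R\right) = \left(46811 + \left(28 + 68\right)\right) \left(37362 + 3170\right) = \left(46811 + 96\right) 40532 = 46907 \cdot 40532 = 1901234524$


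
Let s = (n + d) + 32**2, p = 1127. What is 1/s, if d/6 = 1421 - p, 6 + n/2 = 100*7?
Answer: 1/4176 ≈ 0.00023946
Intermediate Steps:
n = 1388 (n = -12 + 2*(100*7) = -12 + 2*700 = -12 + 1400 = 1388)
d = 1764 (d = 6*(1421 - 1*1127) = 6*(1421 - 1127) = 6*294 = 1764)
s = 4176 (s = (1388 + 1764) + 32**2 = 3152 + 1024 = 4176)
1/s = 1/4176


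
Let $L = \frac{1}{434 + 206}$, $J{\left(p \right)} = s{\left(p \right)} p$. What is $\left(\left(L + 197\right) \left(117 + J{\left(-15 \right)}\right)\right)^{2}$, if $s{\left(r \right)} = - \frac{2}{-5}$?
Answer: $\frac{195859773090081}{409600} \approx 4.7817 \cdot 10^{8}$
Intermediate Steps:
$s{\left(r \right)} = \frac{2}{5}$ ($s{\left(r \right)} = \left(-2\right) \left(- \frac{1}{5}\right) = \frac{2}{5}$)
$J{\left(p \right)} = \frac{2 p}{5}$
$L = \frac{1}{640} \approx 0.0015625$
$\left(\left(L + 197\right) \left(117 + J{\left(-15 \right)}\right)\right)^{2} = \left(\left(\frac{1}{640} + 197\right) \left(117 + \frac{2}{5} \left(-15\right)\right)\right)^{2} = \left(\frac{126081 \left(117 - 6\right)}{640}\right)^{2} = \left(\frac{126081}{640} \cdot 111\right)^{2} = \left(\frac{13994991}{640}\right)^{2} = \frac{195859773090081}{409600}$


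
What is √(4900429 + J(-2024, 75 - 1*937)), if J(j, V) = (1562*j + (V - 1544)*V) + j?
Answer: √3810889 ≈ 1952.2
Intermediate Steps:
J(j, V) = 1563*j + V*(-1544 + V) (J(j, V) = (1562*j + (-1544 + V)*V) + j = (1562*j + V*(-1544 + V)) + j = 1563*j + V*(-1544 + V))
√(4900429 + J(-2024, 75 - 1*937)) = √(4900429 + ((75 - 1*937)² - 1544*(75 - 1*937) + 1563*(-2024))) = √(4900429 + ((75 - 937)² - 1544*(75 - 937) - 3163512)) = √(4900429 + ((-862)² - 1544*(-862) - 3163512)) = √(4900429 + (743044 + 1330928 - 3163512)) = √(4900429 - 1089540) = √3810889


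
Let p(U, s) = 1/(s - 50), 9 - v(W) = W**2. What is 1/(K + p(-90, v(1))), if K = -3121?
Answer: -42/131083 ≈ -0.00032041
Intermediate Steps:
v(W) = 9 - W**2
p(U, s) = 1/(-50 + s)
1/(K + p(-90, v(1))) = 1/(-3121 + 1/(-50 + (9 - 1*1**2))) = 1/(-3121 + 1/(-50 + (9 - 1*1))) = 1/(-3121 + 1/(-50 + (9 - 1))) = 1/(-3121 + 1/(-50 + 8)) = 1/(-3121 + 1/(-42)) = 1/(-3121 - 1/42) = 1/(-131083/42) = -42/131083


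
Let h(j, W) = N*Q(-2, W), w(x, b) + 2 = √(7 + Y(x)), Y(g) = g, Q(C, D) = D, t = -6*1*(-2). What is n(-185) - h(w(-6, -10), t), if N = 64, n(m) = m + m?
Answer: -1138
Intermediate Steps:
t = 12 (t = -6*(-2) = 12)
n(m) = 2*m
w(x, b) = -2 + √(7 + x)
h(j, W) = 64*W
n(-185) - h(w(-6, -10), t) = 2*(-185) - 64*12 = -370 - 1*768 = -370 - 768 = -1138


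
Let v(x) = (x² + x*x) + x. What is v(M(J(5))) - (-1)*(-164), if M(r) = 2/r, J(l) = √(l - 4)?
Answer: -154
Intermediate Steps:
J(l) = √(-4 + l)
v(x) = x + 2*x² (v(x) = (x² + x²) + x = 2*x² + x = x + 2*x²)
v(M(J(5))) - (-1)*(-164) = (2/(√(-4 + 5)))*(1 + 2*(2/(√(-4 + 5)))) - (-1)*(-164) = (2/(√1))*(1 + 2*(2/(√1))) - 1*164 = (2/1)*(1 + 2*(2/1)) - 164 = (2*1)*(1 + 2*(2*1)) - 164 = 2*(1 + 2*2) - 164 = 2*(1 + 4) - 164 = 2*5 - 164 = 10 - 164 = -154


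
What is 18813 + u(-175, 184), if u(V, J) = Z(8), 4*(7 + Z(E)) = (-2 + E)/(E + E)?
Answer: 601795/32 ≈ 18806.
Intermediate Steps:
Z(E) = -7 + (-2 + E)/(8*E) (Z(E) = -7 + ((-2 + E)/(E + E))/4 = -7 + ((-2 + E)/((2*E)))/4 = -7 + ((-2 + E)*(1/(2*E)))/4 = -7 + ((-2 + E)/(2*E))/4 = -7 + (-2 + E)/(8*E))
u(V, J) = -221/32 (u(V, J) = (⅛)*(-2 - 55*8)/8 = (⅛)*(⅛)*(-2 - 440) = (⅛)*(⅛)*(-442) = -221/32)
18813 + u(-175, 184) = 18813 - 221/32 = 601795/32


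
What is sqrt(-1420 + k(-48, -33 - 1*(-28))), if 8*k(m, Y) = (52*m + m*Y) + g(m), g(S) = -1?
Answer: 3*I*sqrt(3026)/4 ≈ 41.257*I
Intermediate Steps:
k(m, Y) = -1/8 + 13*m/2 + Y*m/8 (k(m, Y) = ((52*m + m*Y) - 1)/8 = ((52*m + Y*m) - 1)/8 = (-1 + 52*m + Y*m)/8 = -1/8 + 13*m/2 + Y*m/8)
sqrt(-1420 + k(-48, -33 - 1*(-28))) = sqrt(-1420 + (-1/8 + (13/2)*(-48) + (1/8)*(-33 - 1*(-28))*(-48))) = sqrt(-1420 + (-1/8 - 312 + (1/8)*(-33 + 28)*(-48))) = sqrt(-1420 + (-1/8 - 312 + (1/8)*(-5)*(-48))) = sqrt(-1420 + (-1/8 - 312 + 30)) = sqrt(-1420 - 2257/8) = sqrt(-13617/8) = 3*I*sqrt(3026)/4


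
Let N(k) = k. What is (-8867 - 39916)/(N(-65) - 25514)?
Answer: 48783/25579 ≈ 1.9072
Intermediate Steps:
(-8867 - 39916)/(N(-65) - 25514) = (-8867 - 39916)/(-65 - 25514) = -48783/(-25579) = -48783*(-1/25579) = 48783/25579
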